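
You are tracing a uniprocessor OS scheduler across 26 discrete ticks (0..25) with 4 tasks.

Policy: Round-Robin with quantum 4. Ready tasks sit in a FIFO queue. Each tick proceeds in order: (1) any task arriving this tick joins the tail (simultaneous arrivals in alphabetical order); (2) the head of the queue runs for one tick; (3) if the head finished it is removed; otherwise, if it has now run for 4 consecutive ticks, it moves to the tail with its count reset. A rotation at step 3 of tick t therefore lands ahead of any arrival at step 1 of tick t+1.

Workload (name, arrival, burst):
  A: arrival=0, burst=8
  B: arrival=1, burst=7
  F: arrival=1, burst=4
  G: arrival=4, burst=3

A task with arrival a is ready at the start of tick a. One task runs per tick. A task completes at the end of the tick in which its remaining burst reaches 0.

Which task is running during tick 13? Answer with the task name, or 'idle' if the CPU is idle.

t=0: queue=[A] q_used=0 → run A
t=1: queue=[A,B,F] q_used=1 → run A
t=2: queue=[A,B,F] q_used=2 → run A
t=3: queue=[A,B,F] q_used=3 → run A
t=4: queue=[B,F,A,G] q_used=0 → run B
t=5: queue=[B,F,A,G] q_used=1 → run B
t=6: queue=[B,F,A,G] q_used=2 → run B
t=7: queue=[B,F,A,G] q_used=3 → run B
t=8: queue=[F,A,G,B] q_used=0 → run F
t=9: queue=[F,A,G,B] q_used=1 → run F
t=10: queue=[F,A,G,B] q_used=2 → run F
t=11: queue=[F,A,G,B] q_used=3 → run F
t=12: queue=[A,G,B] q_used=0 → run A
t=13: queue=[A,G,B] q_used=1 → run A
t=14: queue=[A,G,B] q_used=2 → run A
t=15: queue=[A,G,B] q_used=3 → run A
t=16: queue=[G,B] q_used=0 → run G
t=17: queue=[G,B] q_used=1 → run G
t=18: queue=[G,B] q_used=2 → run G
t=19: queue=[B] q_used=0 → run B
t=20: queue=[B] q_used=1 → run B
t=21: queue=[B] q_used=2 → run B
t=22: (idle)
t=23: (idle)
t=24: (idle)
t=25: (idle)

running at tick 13 = A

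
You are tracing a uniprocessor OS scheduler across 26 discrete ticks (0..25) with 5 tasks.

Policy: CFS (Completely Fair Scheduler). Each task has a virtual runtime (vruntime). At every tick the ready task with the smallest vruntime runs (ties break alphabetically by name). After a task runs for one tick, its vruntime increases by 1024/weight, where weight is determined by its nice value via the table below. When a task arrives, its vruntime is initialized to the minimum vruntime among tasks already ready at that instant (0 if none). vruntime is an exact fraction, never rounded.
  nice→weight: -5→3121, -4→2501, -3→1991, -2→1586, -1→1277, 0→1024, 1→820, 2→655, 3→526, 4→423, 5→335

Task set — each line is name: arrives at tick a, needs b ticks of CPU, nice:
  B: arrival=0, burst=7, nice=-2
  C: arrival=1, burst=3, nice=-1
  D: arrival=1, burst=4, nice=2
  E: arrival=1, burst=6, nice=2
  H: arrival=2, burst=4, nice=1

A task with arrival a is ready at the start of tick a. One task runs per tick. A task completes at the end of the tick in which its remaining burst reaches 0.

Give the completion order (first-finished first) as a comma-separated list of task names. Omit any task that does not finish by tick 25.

completion order = C, B, H, D, E

t=0: vr[B=0] → run B
t=1: vr[B=512/793 C=512/793 D=512/793 E=512/793] → run B
t=2: vr[B=1024/793 C=512/793 D=512/793 E=512/793 H=512/793] → run C
t=3: vr[B=1024/793 C=1465856/1012661 D=512/793 E=512/793 H=512/793] → run D
t=4: vr[B=1024/793 C=1465856/1012661 D=1147392/519415 E=512/793 H=512/793] → run E
t=5: vr[B=1024/793 C=1465856/1012661 D=1147392/519415 E=1147392/519415 H=512/793] → run H
t=6: vr[B=1024/793 C=1465856/1012661 D=1147392/519415 E=1147392/519415 H=307968/162565] → run B
t=7: vr[B=1536/793 C=1465856/1012661 D=1147392/519415 E=1147392/519415 H=307968/162565] → run C
t=8: vr[B=1536/793 C=2277888/1012661 D=1147392/519415 E=1147392/519415 H=307968/162565] → run H
t=9: vr[B=1536/793 C=2277888/1012661 D=1147392/519415 E=1147392/519415 H=510976/162565] → run B
t=10: vr[B=2048/793 C=2277888/1012661 D=1147392/519415 E=1147392/519415 H=510976/162565] → run D
t=11: vr[B=2048/793 C=2277888/1012661 D=1959424/519415 E=1147392/519415 H=510976/162565] → run E
t=12: vr[B=2048/793 C=2277888/1012661 D=1959424/519415 E=1959424/519415 H=510976/162565] → run C
t=13: vr[B=2048/793 D=1959424/519415 E=1959424/519415 H=510976/162565] → run B
t=14: vr[B=2560/793 D=1959424/519415 E=1959424/519415 H=510976/162565] → run H
t=15: vr[B=2560/793 D=1959424/519415 E=1959424/519415 H=713984/162565] → run B
t=16: vr[B=3072/793 D=1959424/519415 E=1959424/519415 H=713984/162565] → run D
t=17: vr[B=3072/793 D=2771456/519415 E=1959424/519415 H=713984/162565] → run E
t=18: vr[B=3072/793 D=2771456/519415 E=2771456/519415 H=713984/162565] → run B
t=19: vr[D=2771456/519415 E=2771456/519415 H=713984/162565] → run H
t=20: vr[D=2771456/519415 E=2771456/519415] → run D
t=21: vr[E=2771456/519415] → run E
t=22: vr[E=3583488/519415] → run E
t=23: vr[E=879104/103883] → run E
t=24: (idle)
t=25: (idle)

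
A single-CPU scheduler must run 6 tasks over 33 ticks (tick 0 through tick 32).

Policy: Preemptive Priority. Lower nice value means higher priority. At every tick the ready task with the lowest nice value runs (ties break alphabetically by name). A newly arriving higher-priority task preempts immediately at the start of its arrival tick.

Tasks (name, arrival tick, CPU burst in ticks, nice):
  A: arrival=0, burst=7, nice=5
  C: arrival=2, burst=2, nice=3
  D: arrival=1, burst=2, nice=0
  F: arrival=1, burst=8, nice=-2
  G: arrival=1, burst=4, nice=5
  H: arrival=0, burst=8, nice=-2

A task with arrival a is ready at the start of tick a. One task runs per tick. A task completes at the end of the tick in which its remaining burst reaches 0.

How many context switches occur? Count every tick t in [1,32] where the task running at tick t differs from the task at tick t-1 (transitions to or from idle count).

context switches = 7

t=0: ready={A,H} → run H
t=1: ready={A,D,F,G,H} → run F
t=2: ready={A,C,D,F,G,H} → run F
t=3: ready={A,C,D,F,G,H} → run F
t=4: ready={A,C,D,F,G,H} → run F
t=5: ready={A,C,D,F,G,H} → run F
t=6: ready={A,C,D,F,G,H} → run F
t=7: ready={A,C,D,F,G,H} → run F
t=8: ready={A,C,D,F,G,H} → run F
t=9: ready={A,C,D,G,H} → run H
t=10: ready={A,C,D,G,H} → run H
t=11: ready={A,C,D,G,H} → run H
t=12: ready={A,C,D,G,H} → run H
t=13: ready={A,C,D,G,H} → run H
t=14: ready={A,C,D,G,H} → run H
t=15: ready={A,C,D,G,H} → run H
t=16: ready={A,C,D,G} → run D
t=17: ready={A,C,D,G} → run D
t=18: ready={A,C,G} → run C
t=19: ready={A,C,G} → run C
t=20: ready={A,G} → run A
t=21: ready={A,G} → run A
t=22: ready={A,G} → run A
t=23: ready={A,G} → run A
t=24: ready={A,G} → run A
t=25: ready={A,G} → run A
t=26: ready={A,G} → run A
t=27: ready={G} → run G
t=28: ready={G} → run G
t=29: ready={G} → run G
t=30: ready={G} → run G
t=31: (idle)
t=32: (idle)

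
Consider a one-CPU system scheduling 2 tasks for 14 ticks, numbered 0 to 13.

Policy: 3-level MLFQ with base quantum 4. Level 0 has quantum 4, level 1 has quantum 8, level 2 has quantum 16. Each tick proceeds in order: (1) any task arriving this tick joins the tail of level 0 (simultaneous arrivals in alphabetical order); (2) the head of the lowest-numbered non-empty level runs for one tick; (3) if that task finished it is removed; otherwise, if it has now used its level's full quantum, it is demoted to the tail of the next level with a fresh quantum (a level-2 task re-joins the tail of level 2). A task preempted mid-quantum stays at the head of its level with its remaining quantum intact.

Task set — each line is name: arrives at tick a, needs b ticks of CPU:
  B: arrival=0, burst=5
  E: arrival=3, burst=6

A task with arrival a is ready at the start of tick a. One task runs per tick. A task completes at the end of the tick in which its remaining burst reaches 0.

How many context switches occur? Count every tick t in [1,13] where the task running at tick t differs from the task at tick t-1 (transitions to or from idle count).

t=0: L0/L1/L2 = B/-/- → run B
t=1: L0/L1/L2 = B/-/- → run B
t=2: L0/L1/L2 = B/-/- → run B
t=3: L0/L1/L2 = BE/-/- → run B
t=4: L0/L1/L2 = E/B/- → run E
t=5: L0/L1/L2 = E/B/- → run E
t=6: L0/L1/L2 = E/B/- → run E
t=7: L0/L1/L2 = E/B/- → run E
t=8: L0/L1/L2 = -/BE/- → run B
t=9: L0/L1/L2 = -/E/- → run E
t=10: L0/L1/L2 = -/E/- → run E
t=11: (idle)
t=12: (idle)
t=13: (idle)

context switches = 4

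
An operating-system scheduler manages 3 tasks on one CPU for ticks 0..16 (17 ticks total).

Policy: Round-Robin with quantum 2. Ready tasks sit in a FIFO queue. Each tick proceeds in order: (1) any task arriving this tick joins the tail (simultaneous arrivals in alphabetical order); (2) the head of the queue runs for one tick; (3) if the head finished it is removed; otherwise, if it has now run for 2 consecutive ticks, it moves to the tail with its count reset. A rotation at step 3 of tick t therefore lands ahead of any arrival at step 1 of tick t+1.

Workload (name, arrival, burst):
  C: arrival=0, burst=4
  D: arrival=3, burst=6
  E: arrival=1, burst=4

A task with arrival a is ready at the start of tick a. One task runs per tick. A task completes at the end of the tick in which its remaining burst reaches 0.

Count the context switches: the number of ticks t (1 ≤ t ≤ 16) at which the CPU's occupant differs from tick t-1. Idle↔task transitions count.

t=0: queue=[C] q_used=0 → run C
t=1: queue=[C,E] q_used=1 → run C
t=2: queue=[E,C] q_used=0 → run E
t=3: queue=[E,C,D] q_used=1 → run E
t=4: queue=[C,D,E] q_used=0 → run C
t=5: queue=[C,D,E] q_used=1 → run C
t=6: queue=[D,E] q_used=0 → run D
t=7: queue=[D,E] q_used=1 → run D
t=8: queue=[E,D] q_used=0 → run E
t=9: queue=[E,D] q_used=1 → run E
t=10: queue=[D] q_used=0 → run D
t=11: queue=[D] q_used=1 → run D
t=12: queue=[D] q_used=0 → run D
t=13: queue=[D] q_used=1 → run D
t=14: (idle)
t=15: (idle)
t=16: (idle)

context switches = 6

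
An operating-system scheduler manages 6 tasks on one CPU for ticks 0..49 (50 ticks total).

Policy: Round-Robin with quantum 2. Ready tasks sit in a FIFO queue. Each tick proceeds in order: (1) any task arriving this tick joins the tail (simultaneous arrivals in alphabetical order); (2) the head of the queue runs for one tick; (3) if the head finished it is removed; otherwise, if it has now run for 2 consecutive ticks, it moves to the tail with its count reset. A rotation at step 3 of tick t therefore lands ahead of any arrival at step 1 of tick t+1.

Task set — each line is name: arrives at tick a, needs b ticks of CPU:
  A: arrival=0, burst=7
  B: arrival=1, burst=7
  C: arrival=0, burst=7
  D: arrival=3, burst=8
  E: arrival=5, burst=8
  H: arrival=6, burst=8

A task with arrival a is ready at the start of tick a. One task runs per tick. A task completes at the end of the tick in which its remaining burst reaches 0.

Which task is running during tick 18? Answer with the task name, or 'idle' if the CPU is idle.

running at tick 18 = A

t=0: queue=[A,C] q_used=0 → run A
t=1: queue=[A,C,B] q_used=1 → run A
t=2: queue=[C,B,A] q_used=0 → run C
t=3: queue=[C,B,A,D] q_used=1 → run C
t=4: queue=[B,A,D,C] q_used=0 → run B
t=5: queue=[B,A,D,C,E] q_used=1 → run B
t=6: queue=[A,D,C,E,B,H] q_used=0 → run A
t=7: queue=[A,D,C,E,B,H] q_used=1 → run A
t=8: queue=[D,C,E,B,H,A] q_used=0 → run D
t=9: queue=[D,C,E,B,H,A] q_used=1 → run D
t=10: queue=[C,E,B,H,A,D] q_used=0 → run C
t=11: queue=[C,E,B,H,A,D] q_used=1 → run C
t=12: queue=[E,B,H,A,D,C] q_used=0 → run E
t=13: queue=[E,B,H,A,D,C] q_used=1 → run E
t=14: queue=[B,H,A,D,C,E] q_used=0 → run B
t=15: queue=[B,H,A,D,C,E] q_used=1 → run B
t=16: queue=[H,A,D,C,E,B] q_used=0 → run H
t=17: queue=[H,A,D,C,E,B] q_used=1 → run H
t=18: queue=[A,D,C,E,B,H] q_used=0 → run A
t=19: queue=[A,D,C,E,B,H] q_used=1 → run A
t=20: queue=[D,C,E,B,H,A] q_used=0 → run D
t=21: queue=[D,C,E,B,H,A] q_used=1 → run D
t=22: queue=[C,E,B,H,A,D] q_used=0 → run C
t=23: queue=[C,E,B,H,A,D] q_used=1 → run C
t=24: queue=[E,B,H,A,D,C] q_used=0 → run E
t=25: queue=[E,B,H,A,D,C] q_used=1 → run E
t=26: queue=[B,H,A,D,C,E] q_used=0 → run B
t=27: queue=[B,H,A,D,C,E] q_used=1 → run B
t=28: queue=[H,A,D,C,E,B] q_used=0 → run H
t=29: queue=[H,A,D,C,E,B] q_used=1 → run H
t=30: queue=[A,D,C,E,B,H] q_used=0 → run A
t=31: queue=[D,C,E,B,H] q_used=0 → run D
t=32: queue=[D,C,E,B,H] q_used=1 → run D
t=33: queue=[C,E,B,H,D] q_used=0 → run C
t=34: queue=[E,B,H,D] q_used=0 → run E
t=35: queue=[E,B,H,D] q_used=1 → run E
t=36: queue=[B,H,D,E] q_used=0 → run B
t=37: queue=[H,D,E] q_used=0 → run H
t=38: queue=[H,D,E] q_used=1 → run H
t=39: queue=[D,E,H] q_used=0 → run D
t=40: queue=[D,E,H] q_used=1 → run D
t=41: queue=[E,H] q_used=0 → run E
t=42: queue=[E,H] q_used=1 → run E
t=43: queue=[H] q_used=0 → run H
t=44: queue=[H] q_used=1 → run H
t=45: (idle)
t=46: (idle)
t=47: (idle)
t=48: (idle)
t=49: (idle)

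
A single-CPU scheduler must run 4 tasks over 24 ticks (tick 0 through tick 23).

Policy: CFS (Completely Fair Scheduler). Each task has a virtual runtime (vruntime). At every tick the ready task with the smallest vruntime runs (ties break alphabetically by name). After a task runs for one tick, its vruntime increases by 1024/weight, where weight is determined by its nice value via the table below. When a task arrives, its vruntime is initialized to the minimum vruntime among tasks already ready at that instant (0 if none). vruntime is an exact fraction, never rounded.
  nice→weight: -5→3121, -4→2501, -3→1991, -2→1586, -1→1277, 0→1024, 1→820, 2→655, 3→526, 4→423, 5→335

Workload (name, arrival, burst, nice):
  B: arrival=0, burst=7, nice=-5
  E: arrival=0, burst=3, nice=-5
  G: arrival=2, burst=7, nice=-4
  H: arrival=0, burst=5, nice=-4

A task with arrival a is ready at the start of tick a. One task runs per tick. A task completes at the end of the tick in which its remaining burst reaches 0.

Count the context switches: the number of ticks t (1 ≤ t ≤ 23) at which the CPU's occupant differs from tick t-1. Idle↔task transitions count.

context switches = 20

t=0: vr[B=0 E=0 H=0] → run B
t=1: vr[B=1024/3121 E=0 H=0] → run E
t=2: vr[B=1024/3121 E=1024/3121 G=0 H=0] → run G
t=3: vr[B=1024/3121 E=1024/3121 G=1024/2501 H=0] → run H
t=4: vr[B=1024/3121 E=1024/3121 G=1024/2501 H=1024/2501] → run B
t=5: vr[B=2048/3121 E=1024/3121 G=1024/2501 H=1024/2501] → run E
t=6: vr[B=2048/3121 E=2048/3121 G=1024/2501 H=1024/2501] → run G
t=7: vr[B=2048/3121 E=2048/3121 G=2048/2501 H=1024/2501] → run H
t=8: vr[B=2048/3121 E=2048/3121 G=2048/2501 H=2048/2501] → run B
t=9: vr[B=3072/3121 E=2048/3121 G=2048/2501 H=2048/2501] → run E
t=10: vr[B=3072/3121 G=2048/2501 H=2048/2501] → run G
t=11: vr[B=3072/3121 G=3072/2501 H=2048/2501] → run H
t=12: vr[B=3072/3121 G=3072/2501 H=3072/2501] → run B
t=13: vr[B=4096/3121 G=3072/2501 H=3072/2501] → run G
t=14: vr[B=4096/3121 G=4096/2501 H=3072/2501] → run H
t=15: vr[B=4096/3121 G=4096/2501 H=4096/2501] → run B
t=16: vr[B=5120/3121 G=4096/2501 H=4096/2501] → run G
t=17: vr[B=5120/3121 G=5120/2501 H=4096/2501] → run H
t=18: vr[B=5120/3121 G=5120/2501] → run B
t=19: vr[B=6144/3121 G=5120/2501] → run B
t=20: vr[G=5120/2501] → run G
t=21: vr[G=6144/2501] → run G
t=22: (idle)
t=23: (idle)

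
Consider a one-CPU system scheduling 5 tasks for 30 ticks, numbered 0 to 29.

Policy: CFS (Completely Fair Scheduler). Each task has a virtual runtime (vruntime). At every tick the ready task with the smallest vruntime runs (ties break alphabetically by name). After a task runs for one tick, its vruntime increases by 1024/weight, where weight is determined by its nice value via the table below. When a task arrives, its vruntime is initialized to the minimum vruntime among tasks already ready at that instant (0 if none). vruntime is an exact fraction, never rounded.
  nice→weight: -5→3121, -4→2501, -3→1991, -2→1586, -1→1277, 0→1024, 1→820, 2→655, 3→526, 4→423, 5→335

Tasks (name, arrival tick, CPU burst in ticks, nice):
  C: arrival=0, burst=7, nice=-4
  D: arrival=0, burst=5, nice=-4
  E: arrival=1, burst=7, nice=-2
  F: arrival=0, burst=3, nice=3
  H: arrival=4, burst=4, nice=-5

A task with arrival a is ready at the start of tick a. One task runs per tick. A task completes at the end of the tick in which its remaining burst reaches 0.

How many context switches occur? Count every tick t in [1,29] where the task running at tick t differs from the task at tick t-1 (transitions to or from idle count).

context switches = 23

t=0: vr[C=0 D=0 F=0] → run C
t=1: vr[C=1024/2501 D=0 E=0 F=0] → run D
t=2: vr[C=1024/2501 D=1024/2501 E=0 F=0] → run E
t=3: vr[C=1024/2501 D=1024/2501 E=512/793 F=0] → run F
t=4: vr[C=1024/2501 D=1024/2501 E=512/793 F=512/263 H=1024/2501] → run C
t=5: vr[C=2048/2501 D=1024/2501 E=512/793 F=512/263 H=1024/2501] → run D
t=6: vr[C=2048/2501 D=2048/2501 E=512/793 F=512/263 H=1024/2501] → run H
t=7: vr[C=2048/2501 D=2048/2501 E=512/793 F=512/263 H=5756928/7805621] → run E
t=8: vr[C=2048/2501 D=2048/2501 E=1024/793 F=512/263 H=5756928/7805621] → run H
t=9: vr[C=2048/2501 D=2048/2501 E=1024/793 F=512/263 H=8317952/7805621] → run C
t=10: vr[C=3072/2501 D=2048/2501 E=1024/793 F=512/263 H=8317952/7805621] → run D
t=11: vr[C=3072/2501 D=3072/2501 E=1024/793 F=512/263 H=8317952/7805621] → run H
t=12: vr[C=3072/2501 D=3072/2501 E=1024/793 F=512/263 H=10878976/7805621] → run C
t=13: vr[C=4096/2501 D=3072/2501 E=1024/793 F=512/263 H=10878976/7805621] → run D
t=14: vr[C=4096/2501 D=4096/2501 E=1024/793 F=512/263 H=10878976/7805621] → run E
t=15: vr[C=4096/2501 D=4096/2501 E=1536/793 F=512/263 H=10878976/7805621] → run H
t=16: vr[C=4096/2501 D=4096/2501 E=1536/793 F=512/263] → run C
t=17: vr[C=5120/2501 D=4096/2501 E=1536/793 F=512/263] → run D
t=18: vr[C=5120/2501 E=1536/793 F=512/263] → run E
t=19: vr[C=5120/2501 E=2048/793 F=512/263] → run F
t=20: vr[C=5120/2501 E=2048/793 F=1024/263] → run C
t=21: vr[C=6144/2501 E=2048/793 F=1024/263] → run C
t=22: vr[E=2048/793 F=1024/263] → run E
t=23: vr[E=2560/793 F=1024/263] → run E
t=24: vr[E=3072/793 F=1024/263] → run E
t=25: vr[F=1024/263] → run F
t=26: (idle)
t=27: (idle)
t=28: (idle)
t=29: (idle)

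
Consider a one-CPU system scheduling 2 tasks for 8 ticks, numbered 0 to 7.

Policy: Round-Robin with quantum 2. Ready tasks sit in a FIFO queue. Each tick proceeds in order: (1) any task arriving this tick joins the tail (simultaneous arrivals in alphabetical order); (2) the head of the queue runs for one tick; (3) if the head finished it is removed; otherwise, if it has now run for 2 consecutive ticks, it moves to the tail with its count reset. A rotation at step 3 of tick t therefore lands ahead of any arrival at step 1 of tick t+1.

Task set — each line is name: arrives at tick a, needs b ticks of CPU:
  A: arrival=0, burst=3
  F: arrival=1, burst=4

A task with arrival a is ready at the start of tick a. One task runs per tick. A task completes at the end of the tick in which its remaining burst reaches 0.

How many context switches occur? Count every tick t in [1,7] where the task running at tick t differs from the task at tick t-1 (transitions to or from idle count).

t=0: queue=[A] q_used=0 → run A
t=1: queue=[A,F] q_used=1 → run A
t=2: queue=[F,A] q_used=0 → run F
t=3: queue=[F,A] q_used=1 → run F
t=4: queue=[A,F] q_used=0 → run A
t=5: queue=[F] q_used=0 → run F
t=6: queue=[F] q_used=1 → run F
t=7: (idle)

context switches = 4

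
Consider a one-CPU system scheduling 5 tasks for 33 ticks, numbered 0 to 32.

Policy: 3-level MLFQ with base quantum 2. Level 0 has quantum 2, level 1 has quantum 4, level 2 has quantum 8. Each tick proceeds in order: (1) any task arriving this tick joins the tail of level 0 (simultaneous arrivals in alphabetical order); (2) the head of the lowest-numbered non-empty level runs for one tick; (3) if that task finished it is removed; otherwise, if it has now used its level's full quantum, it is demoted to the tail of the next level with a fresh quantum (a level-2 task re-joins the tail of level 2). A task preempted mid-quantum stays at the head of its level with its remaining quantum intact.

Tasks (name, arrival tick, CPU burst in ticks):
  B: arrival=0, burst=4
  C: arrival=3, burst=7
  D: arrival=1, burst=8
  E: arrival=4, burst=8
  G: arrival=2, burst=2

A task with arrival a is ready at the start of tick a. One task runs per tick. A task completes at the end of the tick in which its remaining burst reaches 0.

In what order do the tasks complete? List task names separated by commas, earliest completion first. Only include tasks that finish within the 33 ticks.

t=0: L0/L1/L2 = B/-/- → run B
t=1: L0/L1/L2 = BD/-/- → run B
t=2: L0/L1/L2 = DG/B/- → run D
t=3: L0/L1/L2 = DGC/B/- → run D
t=4: L0/L1/L2 = GCE/BD/- → run G
t=5: L0/L1/L2 = GCE/BD/- → run G
t=6: L0/L1/L2 = CE/BD/- → run C
t=7: L0/L1/L2 = CE/BD/- → run C
t=8: L0/L1/L2 = E/BDC/- → run E
t=9: L0/L1/L2 = E/BDC/- → run E
t=10: L0/L1/L2 = -/BDCE/- → run B
t=11: L0/L1/L2 = -/BDCE/- → run B
t=12: L0/L1/L2 = -/DCE/- → run D
t=13: L0/L1/L2 = -/DCE/- → run D
t=14: L0/L1/L2 = -/DCE/- → run D
t=15: L0/L1/L2 = -/DCE/- → run D
t=16: L0/L1/L2 = -/CE/D → run C
t=17: L0/L1/L2 = -/CE/D → run C
t=18: L0/L1/L2 = -/CE/D → run C
t=19: L0/L1/L2 = -/CE/D → run C
t=20: L0/L1/L2 = -/E/DC → run E
t=21: L0/L1/L2 = -/E/DC → run E
t=22: L0/L1/L2 = -/E/DC → run E
t=23: L0/L1/L2 = -/E/DC → run E
t=24: L0/L1/L2 = -/-/DCE → run D
t=25: L0/L1/L2 = -/-/DCE → run D
t=26: L0/L1/L2 = -/-/CE → run C
t=27: L0/L1/L2 = -/-/E → run E
t=28: L0/L1/L2 = -/-/E → run E
t=29: (idle)
t=30: (idle)
t=31: (idle)
t=32: (idle)

completion order = G, B, D, C, E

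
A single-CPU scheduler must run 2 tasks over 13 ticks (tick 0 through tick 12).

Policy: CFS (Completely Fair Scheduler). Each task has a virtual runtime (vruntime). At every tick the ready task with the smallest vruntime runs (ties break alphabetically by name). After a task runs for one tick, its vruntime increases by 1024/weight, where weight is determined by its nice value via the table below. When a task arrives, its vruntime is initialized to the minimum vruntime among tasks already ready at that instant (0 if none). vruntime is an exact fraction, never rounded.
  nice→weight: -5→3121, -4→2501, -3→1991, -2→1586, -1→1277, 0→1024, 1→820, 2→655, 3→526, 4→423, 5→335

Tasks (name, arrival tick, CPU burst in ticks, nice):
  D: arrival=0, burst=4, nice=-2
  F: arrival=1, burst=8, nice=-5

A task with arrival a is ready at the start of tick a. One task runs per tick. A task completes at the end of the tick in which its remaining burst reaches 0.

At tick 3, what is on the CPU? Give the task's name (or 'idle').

t=0: vr[D=0] → run D
t=1: vr[D=512/793 F=512/793] → run D
t=2: vr[D=1024/793 F=512/793] → run F
t=3: vr[D=1024/793 F=2409984/2474953] → run F
t=4: vr[D=1024/793 F=3222016/2474953] → run D
t=5: vr[D=1536/793 F=3222016/2474953] → run F
t=6: vr[D=1536/793 F=4034048/2474953] → run F
t=7: vr[D=1536/793 F=4846080/2474953] → run D
t=8: vr[F=4846080/2474953] → run F
t=9: vr[F=5658112/2474953] → run F
t=10: vr[F=6470144/2474953] → run F
t=11: vr[F=7282176/2474953] → run F
t=12: (idle)

running at tick 3 = F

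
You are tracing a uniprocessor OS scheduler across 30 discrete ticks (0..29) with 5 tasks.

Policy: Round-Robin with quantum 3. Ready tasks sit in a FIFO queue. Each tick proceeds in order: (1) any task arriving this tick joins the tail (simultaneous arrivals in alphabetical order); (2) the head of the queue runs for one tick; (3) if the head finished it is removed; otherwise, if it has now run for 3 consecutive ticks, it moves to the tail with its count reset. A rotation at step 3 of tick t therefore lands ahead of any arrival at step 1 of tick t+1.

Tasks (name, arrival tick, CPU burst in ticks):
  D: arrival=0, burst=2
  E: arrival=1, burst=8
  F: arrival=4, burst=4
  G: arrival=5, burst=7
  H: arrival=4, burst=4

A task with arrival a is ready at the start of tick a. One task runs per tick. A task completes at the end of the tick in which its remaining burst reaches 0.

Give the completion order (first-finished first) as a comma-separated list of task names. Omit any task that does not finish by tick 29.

completion order = D, F, H, E, G

t=0: queue=[D] q_used=0 → run D
t=1: queue=[D,E] q_used=1 → run D
t=2: queue=[E] q_used=0 → run E
t=3: queue=[E] q_used=1 → run E
t=4: queue=[E,F,H] q_used=2 → run E
t=5: queue=[F,H,E,G] q_used=0 → run F
t=6: queue=[F,H,E,G] q_used=1 → run F
t=7: queue=[F,H,E,G] q_used=2 → run F
t=8: queue=[H,E,G,F] q_used=0 → run H
t=9: queue=[H,E,G,F] q_used=1 → run H
t=10: queue=[H,E,G,F] q_used=2 → run H
t=11: queue=[E,G,F,H] q_used=0 → run E
t=12: queue=[E,G,F,H] q_used=1 → run E
t=13: queue=[E,G,F,H] q_used=2 → run E
t=14: queue=[G,F,H,E] q_used=0 → run G
t=15: queue=[G,F,H,E] q_used=1 → run G
t=16: queue=[G,F,H,E] q_used=2 → run G
t=17: queue=[F,H,E,G] q_used=0 → run F
t=18: queue=[H,E,G] q_used=0 → run H
t=19: queue=[E,G] q_used=0 → run E
t=20: queue=[E,G] q_used=1 → run E
t=21: queue=[G] q_used=0 → run G
t=22: queue=[G] q_used=1 → run G
t=23: queue=[G] q_used=2 → run G
t=24: queue=[G] q_used=0 → run G
t=25: (idle)
t=26: (idle)
t=27: (idle)
t=28: (idle)
t=29: (idle)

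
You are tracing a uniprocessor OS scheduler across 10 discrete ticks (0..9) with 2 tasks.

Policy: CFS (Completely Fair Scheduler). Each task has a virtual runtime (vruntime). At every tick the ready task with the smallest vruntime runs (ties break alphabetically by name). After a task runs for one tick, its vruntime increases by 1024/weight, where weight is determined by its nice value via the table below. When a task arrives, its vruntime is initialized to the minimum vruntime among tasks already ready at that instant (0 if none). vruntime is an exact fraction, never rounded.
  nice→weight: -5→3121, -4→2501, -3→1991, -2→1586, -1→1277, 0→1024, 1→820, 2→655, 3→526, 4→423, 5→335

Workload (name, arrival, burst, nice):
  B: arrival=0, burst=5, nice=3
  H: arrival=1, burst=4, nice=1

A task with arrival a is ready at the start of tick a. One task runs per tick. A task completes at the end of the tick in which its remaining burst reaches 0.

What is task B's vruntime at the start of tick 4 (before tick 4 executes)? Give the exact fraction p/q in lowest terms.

t=0: vr[B=0] → run B
t=1: vr[B=512/263 H=512/263] → run B
t=2: vr[B=1024/263 H=512/263] → run H
t=3: vr[B=1024/263 H=172288/53915] → run H
t=4: vr[B=1024/263 H=239616/53915] → run B
t=5: vr[B=1536/263 H=239616/53915] → run H
t=6: vr[B=1536/263 H=306944/53915] → run H
t=7: vr[B=1536/263] → run B
t=8: vr[B=2048/263] → run B
t=9: (idle)

vruntime(B, start of tick 4) = 1024/263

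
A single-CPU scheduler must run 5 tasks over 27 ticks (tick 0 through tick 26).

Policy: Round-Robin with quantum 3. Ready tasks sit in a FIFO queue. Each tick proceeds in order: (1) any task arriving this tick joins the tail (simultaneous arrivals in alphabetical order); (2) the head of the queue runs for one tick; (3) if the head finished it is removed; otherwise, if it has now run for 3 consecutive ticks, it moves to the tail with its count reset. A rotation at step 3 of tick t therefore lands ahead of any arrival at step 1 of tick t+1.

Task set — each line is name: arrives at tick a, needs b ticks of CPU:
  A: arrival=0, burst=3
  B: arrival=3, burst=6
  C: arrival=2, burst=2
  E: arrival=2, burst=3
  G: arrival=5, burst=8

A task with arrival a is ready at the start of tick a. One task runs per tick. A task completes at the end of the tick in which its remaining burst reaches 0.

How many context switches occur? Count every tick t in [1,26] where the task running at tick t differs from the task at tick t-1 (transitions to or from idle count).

t=0: queue=[A] q_used=0 → run A
t=1: queue=[A] q_used=1 → run A
t=2: queue=[A,C,E] q_used=2 → run A
t=3: queue=[C,E,B] q_used=0 → run C
t=4: queue=[C,E,B] q_used=1 → run C
t=5: queue=[E,B,G] q_used=0 → run E
t=6: queue=[E,B,G] q_used=1 → run E
t=7: queue=[E,B,G] q_used=2 → run E
t=8: queue=[B,G] q_used=0 → run B
t=9: queue=[B,G] q_used=1 → run B
t=10: queue=[B,G] q_used=2 → run B
t=11: queue=[G,B] q_used=0 → run G
t=12: queue=[G,B] q_used=1 → run G
t=13: queue=[G,B] q_used=2 → run G
t=14: queue=[B,G] q_used=0 → run B
t=15: queue=[B,G] q_used=1 → run B
t=16: queue=[B,G] q_used=2 → run B
t=17: queue=[G] q_used=0 → run G
t=18: queue=[G] q_used=1 → run G
t=19: queue=[G] q_used=2 → run G
t=20: queue=[G] q_used=0 → run G
t=21: queue=[G] q_used=1 → run G
t=22: (idle)
t=23: (idle)
t=24: (idle)
t=25: (idle)
t=26: (idle)

context switches = 7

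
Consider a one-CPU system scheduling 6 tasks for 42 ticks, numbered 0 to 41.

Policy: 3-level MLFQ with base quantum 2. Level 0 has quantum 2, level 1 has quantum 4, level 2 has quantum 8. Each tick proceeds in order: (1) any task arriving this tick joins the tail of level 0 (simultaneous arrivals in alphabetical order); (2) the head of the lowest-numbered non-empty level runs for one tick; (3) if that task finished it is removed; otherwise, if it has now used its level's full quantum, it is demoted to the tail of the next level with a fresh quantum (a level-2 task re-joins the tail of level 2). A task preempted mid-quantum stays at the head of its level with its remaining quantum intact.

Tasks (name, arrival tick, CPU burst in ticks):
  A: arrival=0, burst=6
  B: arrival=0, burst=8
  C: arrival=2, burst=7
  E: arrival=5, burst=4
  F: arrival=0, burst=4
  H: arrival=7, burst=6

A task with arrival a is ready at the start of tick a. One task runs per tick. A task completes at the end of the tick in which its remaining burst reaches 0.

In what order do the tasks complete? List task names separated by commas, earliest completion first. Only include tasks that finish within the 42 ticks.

completion order = A, F, E, H, B, C

t=0: L0/L1/L2 = ABF/-/- → run A
t=1: L0/L1/L2 = ABF/-/- → run A
t=2: L0/L1/L2 = BFC/A/- → run B
t=3: L0/L1/L2 = BFC/A/- → run B
t=4: L0/L1/L2 = FC/AB/- → run F
t=5: L0/L1/L2 = FCE/AB/- → run F
t=6: L0/L1/L2 = CE/ABF/- → run C
t=7: L0/L1/L2 = CEH/ABF/- → run C
t=8: L0/L1/L2 = EH/ABFC/- → run E
t=9: L0/L1/L2 = EH/ABFC/- → run E
t=10: L0/L1/L2 = H/ABFCE/- → run H
t=11: L0/L1/L2 = H/ABFCE/- → run H
t=12: L0/L1/L2 = -/ABFCEH/- → run A
t=13: L0/L1/L2 = -/ABFCEH/- → run A
t=14: L0/L1/L2 = -/ABFCEH/- → run A
t=15: L0/L1/L2 = -/ABFCEH/- → run A
t=16: L0/L1/L2 = -/BFCEH/- → run B
t=17: L0/L1/L2 = -/BFCEH/- → run B
t=18: L0/L1/L2 = -/BFCEH/- → run B
t=19: L0/L1/L2 = -/BFCEH/- → run B
t=20: L0/L1/L2 = -/FCEH/B → run F
t=21: L0/L1/L2 = -/FCEH/B → run F
t=22: L0/L1/L2 = -/CEH/B → run C
t=23: L0/L1/L2 = -/CEH/B → run C
t=24: L0/L1/L2 = -/CEH/B → run C
t=25: L0/L1/L2 = -/CEH/B → run C
t=26: L0/L1/L2 = -/EH/BC → run E
t=27: L0/L1/L2 = -/EH/BC → run E
t=28: L0/L1/L2 = -/H/BC → run H
t=29: L0/L1/L2 = -/H/BC → run H
t=30: L0/L1/L2 = -/H/BC → run H
t=31: L0/L1/L2 = -/H/BC → run H
t=32: L0/L1/L2 = -/-/BC → run B
t=33: L0/L1/L2 = -/-/BC → run B
t=34: L0/L1/L2 = -/-/C → run C
t=35: (idle)
t=36: (idle)
t=37: (idle)
t=38: (idle)
t=39: (idle)
t=40: (idle)
t=41: (idle)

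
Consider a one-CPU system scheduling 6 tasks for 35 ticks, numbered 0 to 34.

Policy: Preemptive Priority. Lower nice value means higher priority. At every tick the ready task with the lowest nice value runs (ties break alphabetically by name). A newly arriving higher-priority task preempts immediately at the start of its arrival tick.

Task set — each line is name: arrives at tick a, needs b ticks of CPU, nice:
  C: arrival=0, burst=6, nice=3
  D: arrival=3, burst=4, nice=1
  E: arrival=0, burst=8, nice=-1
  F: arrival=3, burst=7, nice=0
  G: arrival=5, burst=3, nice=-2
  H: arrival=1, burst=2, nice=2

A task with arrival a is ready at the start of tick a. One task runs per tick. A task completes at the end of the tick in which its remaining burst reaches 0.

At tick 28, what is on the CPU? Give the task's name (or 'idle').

t=0: ready={C,E} → run E
t=1: ready={C,E,H} → run E
t=2: ready={C,E,H} → run E
t=3: ready={C,D,E,F,H} → run E
t=4: ready={C,D,E,F,H} → run E
t=5: ready={C,D,E,F,G,H} → run G
t=6: ready={C,D,E,F,G,H} → run G
t=7: ready={C,D,E,F,G,H} → run G
t=8: ready={C,D,E,F,H} → run E
t=9: ready={C,D,E,F,H} → run E
t=10: ready={C,D,E,F,H} → run E
t=11: ready={C,D,F,H} → run F
t=12: ready={C,D,F,H} → run F
t=13: ready={C,D,F,H} → run F
t=14: ready={C,D,F,H} → run F
t=15: ready={C,D,F,H} → run F
t=16: ready={C,D,F,H} → run F
t=17: ready={C,D,F,H} → run F
t=18: ready={C,D,H} → run D
t=19: ready={C,D,H} → run D
t=20: ready={C,D,H} → run D
t=21: ready={C,D,H} → run D
t=22: ready={C,H} → run H
t=23: ready={C,H} → run H
t=24: ready={C} → run C
t=25: ready={C} → run C
t=26: ready={C} → run C
t=27: ready={C} → run C
t=28: ready={C} → run C
t=29: ready={C} → run C
t=30: (idle)
t=31: (idle)
t=32: (idle)
t=33: (idle)
t=34: (idle)

running at tick 28 = C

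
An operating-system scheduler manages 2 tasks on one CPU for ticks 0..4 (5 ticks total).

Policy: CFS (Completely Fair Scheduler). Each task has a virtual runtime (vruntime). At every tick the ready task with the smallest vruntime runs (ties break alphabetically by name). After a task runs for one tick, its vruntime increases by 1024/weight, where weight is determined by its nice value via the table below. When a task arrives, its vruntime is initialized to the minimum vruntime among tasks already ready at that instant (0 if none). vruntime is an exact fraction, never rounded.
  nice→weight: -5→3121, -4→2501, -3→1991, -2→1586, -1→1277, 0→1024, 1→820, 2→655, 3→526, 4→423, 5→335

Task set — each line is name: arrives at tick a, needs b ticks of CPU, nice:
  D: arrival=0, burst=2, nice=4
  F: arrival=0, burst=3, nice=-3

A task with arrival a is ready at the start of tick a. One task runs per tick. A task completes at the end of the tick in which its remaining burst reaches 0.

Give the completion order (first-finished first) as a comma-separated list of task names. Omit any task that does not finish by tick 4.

completion order = F, D

t=0: vr[D=0 F=0] → run D
t=1: vr[D=1024/423 F=0] → run F
t=2: vr[D=1024/423 F=1024/1991] → run F
t=3: vr[D=1024/423 F=2048/1991] → run F
t=4: vr[D=1024/423] → run D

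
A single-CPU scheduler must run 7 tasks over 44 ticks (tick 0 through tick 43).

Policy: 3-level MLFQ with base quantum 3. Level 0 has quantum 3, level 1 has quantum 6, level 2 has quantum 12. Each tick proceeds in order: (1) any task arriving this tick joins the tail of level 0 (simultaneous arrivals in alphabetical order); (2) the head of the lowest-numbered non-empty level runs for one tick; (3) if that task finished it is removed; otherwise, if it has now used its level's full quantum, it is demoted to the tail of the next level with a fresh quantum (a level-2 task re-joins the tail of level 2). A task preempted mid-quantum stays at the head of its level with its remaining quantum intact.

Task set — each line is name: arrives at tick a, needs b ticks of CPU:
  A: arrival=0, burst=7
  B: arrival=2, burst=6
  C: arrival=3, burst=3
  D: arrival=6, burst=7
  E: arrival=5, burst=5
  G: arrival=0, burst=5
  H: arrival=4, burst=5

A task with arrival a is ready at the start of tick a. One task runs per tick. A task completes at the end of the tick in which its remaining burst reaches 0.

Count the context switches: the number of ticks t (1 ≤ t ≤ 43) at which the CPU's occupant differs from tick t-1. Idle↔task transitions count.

t=0: L0/L1/L2 = AG/-/- → run A
t=1: L0/L1/L2 = AG/-/- → run A
t=2: L0/L1/L2 = AGB/-/- → run A
t=3: L0/L1/L2 = GBC/A/- → run G
t=4: L0/L1/L2 = GBCH/A/- → run G
t=5: L0/L1/L2 = GBCHE/A/- → run G
t=6: L0/L1/L2 = BCHED/AG/- → run B
t=7: L0/L1/L2 = BCHED/AG/- → run B
t=8: L0/L1/L2 = BCHED/AG/- → run B
t=9: L0/L1/L2 = CHED/AGB/- → run C
t=10: L0/L1/L2 = CHED/AGB/- → run C
t=11: L0/L1/L2 = CHED/AGB/- → run C
t=12: L0/L1/L2 = HED/AGB/- → run H
t=13: L0/L1/L2 = HED/AGB/- → run H
t=14: L0/L1/L2 = HED/AGB/- → run H
t=15: L0/L1/L2 = ED/AGBH/- → run E
t=16: L0/L1/L2 = ED/AGBH/- → run E
t=17: L0/L1/L2 = ED/AGBH/- → run E
t=18: L0/L1/L2 = D/AGBHE/- → run D
t=19: L0/L1/L2 = D/AGBHE/- → run D
t=20: L0/L1/L2 = D/AGBHE/- → run D
t=21: L0/L1/L2 = -/AGBHED/- → run A
t=22: L0/L1/L2 = -/AGBHED/- → run A
t=23: L0/L1/L2 = -/AGBHED/- → run A
t=24: L0/L1/L2 = -/AGBHED/- → run A
t=25: L0/L1/L2 = -/GBHED/- → run G
t=26: L0/L1/L2 = -/GBHED/- → run G
t=27: L0/L1/L2 = -/BHED/- → run B
t=28: L0/L1/L2 = -/BHED/- → run B
t=29: L0/L1/L2 = -/BHED/- → run B
t=30: L0/L1/L2 = -/HED/- → run H
t=31: L0/L1/L2 = -/HED/- → run H
t=32: L0/L1/L2 = -/ED/- → run E
t=33: L0/L1/L2 = -/ED/- → run E
t=34: L0/L1/L2 = -/D/- → run D
t=35: L0/L1/L2 = -/D/- → run D
t=36: L0/L1/L2 = -/D/- → run D
t=37: L0/L1/L2 = -/D/- → run D
t=38: (idle)
t=39: (idle)
t=40: (idle)
t=41: (idle)
t=42: (idle)
t=43: (idle)

context switches = 13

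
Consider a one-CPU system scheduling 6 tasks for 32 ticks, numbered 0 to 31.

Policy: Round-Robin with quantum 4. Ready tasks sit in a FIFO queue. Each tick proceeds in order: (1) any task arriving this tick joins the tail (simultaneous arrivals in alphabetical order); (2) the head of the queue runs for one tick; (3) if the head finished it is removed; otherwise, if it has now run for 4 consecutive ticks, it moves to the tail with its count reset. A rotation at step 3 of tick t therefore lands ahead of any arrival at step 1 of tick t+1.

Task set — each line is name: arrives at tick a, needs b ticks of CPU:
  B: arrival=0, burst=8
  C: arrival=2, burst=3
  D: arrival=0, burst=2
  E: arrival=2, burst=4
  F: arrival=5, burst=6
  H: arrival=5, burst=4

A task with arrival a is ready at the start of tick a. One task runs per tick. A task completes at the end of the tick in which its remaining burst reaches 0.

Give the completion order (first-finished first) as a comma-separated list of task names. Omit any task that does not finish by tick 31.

completion order = D, C, E, B, H, F

t=0: queue=[B,D] q_used=0 → run B
t=1: queue=[B,D] q_used=1 → run B
t=2: queue=[B,D,C,E] q_used=2 → run B
t=3: queue=[B,D,C,E] q_used=3 → run B
t=4: queue=[D,C,E,B] q_used=0 → run D
t=5: queue=[D,C,E,B,F,H] q_used=1 → run D
t=6: queue=[C,E,B,F,H] q_used=0 → run C
t=7: queue=[C,E,B,F,H] q_used=1 → run C
t=8: queue=[C,E,B,F,H] q_used=2 → run C
t=9: queue=[E,B,F,H] q_used=0 → run E
t=10: queue=[E,B,F,H] q_used=1 → run E
t=11: queue=[E,B,F,H] q_used=2 → run E
t=12: queue=[E,B,F,H] q_used=3 → run E
t=13: queue=[B,F,H] q_used=0 → run B
t=14: queue=[B,F,H] q_used=1 → run B
t=15: queue=[B,F,H] q_used=2 → run B
t=16: queue=[B,F,H] q_used=3 → run B
t=17: queue=[F,H] q_used=0 → run F
t=18: queue=[F,H] q_used=1 → run F
t=19: queue=[F,H] q_used=2 → run F
t=20: queue=[F,H] q_used=3 → run F
t=21: queue=[H,F] q_used=0 → run H
t=22: queue=[H,F] q_used=1 → run H
t=23: queue=[H,F] q_used=2 → run H
t=24: queue=[H,F] q_used=3 → run H
t=25: queue=[F] q_used=0 → run F
t=26: queue=[F] q_used=1 → run F
t=27: (idle)
t=28: (idle)
t=29: (idle)
t=30: (idle)
t=31: (idle)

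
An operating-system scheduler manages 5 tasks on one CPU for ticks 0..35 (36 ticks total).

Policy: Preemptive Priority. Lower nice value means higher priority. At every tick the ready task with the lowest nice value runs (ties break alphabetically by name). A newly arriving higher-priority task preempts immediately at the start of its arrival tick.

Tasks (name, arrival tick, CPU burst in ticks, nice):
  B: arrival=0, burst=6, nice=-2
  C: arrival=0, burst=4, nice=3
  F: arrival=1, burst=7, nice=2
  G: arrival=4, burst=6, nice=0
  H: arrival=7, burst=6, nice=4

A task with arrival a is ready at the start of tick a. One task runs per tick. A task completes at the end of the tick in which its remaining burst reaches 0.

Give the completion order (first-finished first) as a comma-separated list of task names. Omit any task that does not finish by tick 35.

t=0: ready={B,C} → run B
t=1: ready={B,C,F} → run B
t=2: ready={B,C,F} → run B
t=3: ready={B,C,F} → run B
t=4: ready={B,C,F,G} → run B
t=5: ready={B,C,F,G} → run B
t=6: ready={C,F,G} → run G
t=7: ready={C,F,G,H} → run G
t=8: ready={C,F,G,H} → run G
t=9: ready={C,F,G,H} → run G
t=10: ready={C,F,G,H} → run G
t=11: ready={C,F,G,H} → run G
t=12: ready={C,F,H} → run F
t=13: ready={C,F,H} → run F
t=14: ready={C,F,H} → run F
t=15: ready={C,F,H} → run F
t=16: ready={C,F,H} → run F
t=17: ready={C,F,H} → run F
t=18: ready={C,F,H} → run F
t=19: ready={C,H} → run C
t=20: ready={C,H} → run C
t=21: ready={C,H} → run C
t=22: ready={C,H} → run C
t=23: ready={H} → run H
t=24: ready={H} → run H
t=25: ready={H} → run H
t=26: ready={H} → run H
t=27: ready={H} → run H
t=28: ready={H} → run H
t=29: (idle)
t=30: (idle)
t=31: (idle)
t=32: (idle)
t=33: (idle)
t=34: (idle)
t=35: (idle)

completion order = B, G, F, C, H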